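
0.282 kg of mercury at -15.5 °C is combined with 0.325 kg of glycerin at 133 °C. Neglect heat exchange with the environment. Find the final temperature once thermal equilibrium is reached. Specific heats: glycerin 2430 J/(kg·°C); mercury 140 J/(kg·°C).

T_f ≈ 125.9 °C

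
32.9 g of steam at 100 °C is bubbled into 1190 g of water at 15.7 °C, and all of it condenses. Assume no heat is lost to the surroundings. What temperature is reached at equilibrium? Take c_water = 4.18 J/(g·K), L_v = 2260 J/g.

Heat gained plus heat lost sum to zero:
condense steam: −32.9×2260 = −74354
  condensed water 100 °C→T: 137.52(T − 100)
  original water: 4974.2(T − 15.7)
5111.7 T = 74354 + 13752 + 78095 = 166201
T ≈ 32.51 °C, under the boiling point, so the assumption holds.

T_f ≈ 32.5 °C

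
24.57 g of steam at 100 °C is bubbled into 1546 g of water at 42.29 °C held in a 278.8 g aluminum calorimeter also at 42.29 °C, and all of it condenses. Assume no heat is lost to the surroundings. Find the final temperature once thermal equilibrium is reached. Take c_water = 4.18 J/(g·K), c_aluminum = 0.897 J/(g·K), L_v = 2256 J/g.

T_f ≈ 51.3 °C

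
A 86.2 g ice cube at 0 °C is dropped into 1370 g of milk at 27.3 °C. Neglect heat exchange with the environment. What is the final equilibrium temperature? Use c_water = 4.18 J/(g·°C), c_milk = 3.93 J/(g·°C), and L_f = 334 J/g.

T_f ≈ 20.6 °C

Energy conservation, ΣQ = 0:
melt ice: 86.2×334 = 28791
  warm the meltwater: 360.32 T
  milk: 5384.1(T − 27.3)
5744.4 T = 146986 − 28791 = 118195
T ≈ 20.58 °C (positive, so assuming full melt was valid).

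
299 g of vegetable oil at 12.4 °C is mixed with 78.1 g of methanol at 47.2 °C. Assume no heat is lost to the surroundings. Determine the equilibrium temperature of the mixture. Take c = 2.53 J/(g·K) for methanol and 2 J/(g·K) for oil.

T_f ≈ 21.0 °C

With ΣQ=0 the equilibrium temperature is the m·c-weighted mean:
T_f = (197.59·47.2 + 598·12.4) / (197.59 + 598)
    = 16742 / 795.59 ≈ 21.04 °C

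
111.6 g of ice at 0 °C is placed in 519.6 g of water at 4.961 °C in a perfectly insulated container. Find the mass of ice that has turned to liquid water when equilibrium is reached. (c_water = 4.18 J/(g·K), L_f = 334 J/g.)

m_melted ≈ 32.3 g

Cooling the water to 0 °C releases 519.6×4.18×4.961 = 10775 J.
To melt every bit of ice: 111.6×334 = 37274 J.
Since 10775 < 37274 J, not all the ice melts; equilibrium is at 0 °C.
m_melt = 10775 / L_f = 32.26 g.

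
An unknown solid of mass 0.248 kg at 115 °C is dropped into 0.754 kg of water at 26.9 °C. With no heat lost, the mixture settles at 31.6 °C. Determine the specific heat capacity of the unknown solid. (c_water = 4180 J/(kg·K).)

m_s c (T_s − T_f) = m_water c_water (T_f − T_0):
0.248×c×(115 − 31.6) = 0.754×4180×(31.6 − 26.9)
20.68 c = 14813  ⇒  c ≈ 716.2 J/(kg·K)

c ≈ 716 J/(kg·K)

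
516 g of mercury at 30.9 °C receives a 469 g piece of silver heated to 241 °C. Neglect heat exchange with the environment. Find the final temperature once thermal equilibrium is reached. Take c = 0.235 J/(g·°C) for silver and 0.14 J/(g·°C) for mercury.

T_f ≈ 157.8 °C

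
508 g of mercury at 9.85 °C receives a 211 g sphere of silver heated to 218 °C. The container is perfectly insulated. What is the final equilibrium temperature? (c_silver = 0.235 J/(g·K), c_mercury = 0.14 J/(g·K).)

T_f ≈ 95.4 °C

Setting the total heat transfer to zero:
211×0.235×(T − 218) + 508×0.14×(T − 9.85) = 0
120.7 T = 11510
T = 11510 / 120.7 = 95.4 °C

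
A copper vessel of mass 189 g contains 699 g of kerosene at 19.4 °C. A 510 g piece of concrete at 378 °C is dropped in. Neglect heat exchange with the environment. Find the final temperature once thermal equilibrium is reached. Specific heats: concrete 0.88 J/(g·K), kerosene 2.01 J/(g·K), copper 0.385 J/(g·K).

Let T be the final temperature. ΣQ_i = 0:
510×0.88×(T − 378) + 699×2.01×(T − 19.4) + 189×0.385×(T − 19.4) = 0
(448.8 + 1405 + 72.77) T = 448.8×378 + 1405×19.4 + 72.77×19.4
T = 198315/1926.6 ≈ 102.94 °C

T_f ≈ 102.9 °C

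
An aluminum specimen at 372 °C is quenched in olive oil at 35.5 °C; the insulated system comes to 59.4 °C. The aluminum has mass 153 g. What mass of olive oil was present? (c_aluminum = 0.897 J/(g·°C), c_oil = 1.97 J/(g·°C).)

m ≈ 911 g

Setting the total heat transfer to zero:
153×0.897×(59.4 − 372) + m×1.97×(59.4 − 35.5) = 0
47.08 m = 42902
m = 42902/47.08 ≈ 911.2 g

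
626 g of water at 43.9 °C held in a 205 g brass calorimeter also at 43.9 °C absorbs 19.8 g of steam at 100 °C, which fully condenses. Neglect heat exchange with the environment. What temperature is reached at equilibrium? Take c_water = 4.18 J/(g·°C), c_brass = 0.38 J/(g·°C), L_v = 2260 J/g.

T_f ≈ 61.7 °C

Conservation of energy gives ΣQ = 0:
steam→water at 100 °C releases m L_v = 19.8×2260 = 44748
  condensed water 100 °C→T: 82.76(T − 100)
  water warms: 626×4.18×(T − 43.9) = 2616.7(T − 43.9)
  cup: 77.9(T − 43.9)
2777.3 T = 44748 + 8276.4 + 118292 = 171316
T ≈ 61.68 °C, under the boiling point, so the assumption holds.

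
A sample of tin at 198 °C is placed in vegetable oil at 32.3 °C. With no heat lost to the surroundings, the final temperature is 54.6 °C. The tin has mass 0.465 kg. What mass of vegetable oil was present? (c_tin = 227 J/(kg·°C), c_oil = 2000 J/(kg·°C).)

m ≈ 0.339 kg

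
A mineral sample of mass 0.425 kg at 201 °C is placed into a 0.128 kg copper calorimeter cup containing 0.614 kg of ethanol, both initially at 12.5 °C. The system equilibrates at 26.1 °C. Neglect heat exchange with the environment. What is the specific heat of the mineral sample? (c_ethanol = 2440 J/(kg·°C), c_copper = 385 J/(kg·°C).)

Heat gained plus heat lost sum to zero:
0.425·c·(26.1 − 201) + 0.614·2440·(26.1 − 12.5) + 0.128·385·(26.1 − 12.5) = 0
-74.33 c = -21045
c = -21045/-74.33 ≈ 283.1 J/(kg·°C)

c ≈ 283 J/(kg·°C)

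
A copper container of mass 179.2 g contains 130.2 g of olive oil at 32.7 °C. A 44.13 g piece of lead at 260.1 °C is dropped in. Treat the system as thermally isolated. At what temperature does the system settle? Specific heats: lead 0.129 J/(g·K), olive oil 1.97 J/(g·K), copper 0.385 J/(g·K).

Let T be the final temperature. ΣQ_i = 0:
44.13×0.129×(T − 260.1) + 130.2×1.97×(T − 32.7) + 179.2×0.385×(T − 32.7) = 0
5.693(T − 260.1) + 256.49(T − 32.7) + 68.99(T − 32.7) = 0
(5.693 + 256.49 + 68.99) T = 5.693×260.1 + 256.49×32.7 + 68.99×32.7
T = 12124/331.18 ≈ 36.61 °C

T_f ≈ 36.6 °C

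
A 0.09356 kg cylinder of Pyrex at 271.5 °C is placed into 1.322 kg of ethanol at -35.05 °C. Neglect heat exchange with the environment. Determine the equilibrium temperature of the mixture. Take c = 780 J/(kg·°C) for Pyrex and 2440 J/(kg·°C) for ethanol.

T_f ≈ -28.3 °C

Setting the total heat transfer to zero:
0.09356×780×(T − 271.5) + 1.322×2440×(T − (-35.05)) = 0
72.98(T − 271.5) + 3225.7(T − (-35.05)) = 0
3298.7 T = -93247
T ≈ -28.27 °C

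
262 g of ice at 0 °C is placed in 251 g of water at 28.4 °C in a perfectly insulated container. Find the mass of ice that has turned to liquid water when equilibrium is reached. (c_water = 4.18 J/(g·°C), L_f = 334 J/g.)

Cooling the water to 0 °C releases 251·4.18·28.4 = 29797 J.
Fully melting the ice requires m_ice L_f = 262·334 = 87508 J.
Since 29797 < 87508 J, not all the ice melts; equilibrium is at 0 °C.
Mass melted = 29797/334 ≈ 89.21 g.

m_melted ≈ 89.2 g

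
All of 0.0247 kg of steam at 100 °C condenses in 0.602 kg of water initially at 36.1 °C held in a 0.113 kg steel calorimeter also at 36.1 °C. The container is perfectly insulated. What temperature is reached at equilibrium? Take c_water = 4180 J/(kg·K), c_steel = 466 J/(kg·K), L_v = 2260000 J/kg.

T_f ≈ 59.5 °C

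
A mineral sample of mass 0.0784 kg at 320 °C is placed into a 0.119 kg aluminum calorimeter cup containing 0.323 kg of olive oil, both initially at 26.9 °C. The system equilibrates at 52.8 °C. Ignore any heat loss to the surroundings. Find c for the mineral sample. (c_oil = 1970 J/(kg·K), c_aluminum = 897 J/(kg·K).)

c ≈ 919 J/(kg·K)

Let T be the final temperature. ΣQ_i = 0:
0.0784×c×(52.8 − 320) + 0.323×1970×(52.8 − 26.9) + 0.119×897×(52.8 − 26.9) = 0
-20.95 c = -19245
c = -19245/-20.95 ≈ 918.7 J/(kg·K)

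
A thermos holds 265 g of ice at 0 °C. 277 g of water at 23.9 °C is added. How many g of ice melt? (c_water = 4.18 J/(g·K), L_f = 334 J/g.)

m_melted ≈ 82.9 g

Cooling the water to 0 °C releases 277×4.18×23.9 = 27673 J.
Fully melting the ice requires m_ice L_f = 265×334 = 88510 J.
27673 J < 88510 J, so only part of the ice melts and the system sits at 0 °C.
m_melted×334 = 27673  ⇒  m_melted ≈ 82.85 g.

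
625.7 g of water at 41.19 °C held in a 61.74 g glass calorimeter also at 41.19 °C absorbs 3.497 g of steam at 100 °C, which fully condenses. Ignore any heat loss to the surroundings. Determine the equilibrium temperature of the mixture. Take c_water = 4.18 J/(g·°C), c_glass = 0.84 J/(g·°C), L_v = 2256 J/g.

Setting the total heat transfer to zero:
condense steam: −3.497·2256 = −7889.2; condensate cools 100→T: 3.497·4.18·(T − 100) = 14.62(T − 100); water warms: 625.7·4.18·(T − 41.19) = 2615.4(T − 41.19); cup: 51.86(T − 41.19)
2681.9 T = 7889.2 + 1461.7 + 109866 = 119217
T ≈ 44.45 °C (< 100 °C, so full condensation is consistent).

T_f ≈ 44.5 °C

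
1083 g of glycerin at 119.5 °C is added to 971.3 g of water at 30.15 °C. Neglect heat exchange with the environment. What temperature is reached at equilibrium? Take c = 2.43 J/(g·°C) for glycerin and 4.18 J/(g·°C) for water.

T_f ≈ 65.3 °C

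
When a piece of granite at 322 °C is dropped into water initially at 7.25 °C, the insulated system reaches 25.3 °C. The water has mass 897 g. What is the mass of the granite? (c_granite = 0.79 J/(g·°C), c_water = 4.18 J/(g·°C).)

Net heat exchanged in the isolated system is zero:
m×0.79×(25.3 − 322) + 897×4.18×(25.3 − 7.25) = 0
-234.39 m = -67678
m = -67678/-234.39 ≈ 288.7 g

m ≈ 289 g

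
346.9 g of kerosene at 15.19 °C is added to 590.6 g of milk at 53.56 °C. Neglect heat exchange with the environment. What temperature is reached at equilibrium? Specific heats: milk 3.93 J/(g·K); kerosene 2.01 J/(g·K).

T_f ≈ 44.7 °C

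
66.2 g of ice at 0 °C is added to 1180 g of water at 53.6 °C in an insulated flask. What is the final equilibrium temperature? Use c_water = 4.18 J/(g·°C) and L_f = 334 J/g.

T_f ≈ 46.5 °C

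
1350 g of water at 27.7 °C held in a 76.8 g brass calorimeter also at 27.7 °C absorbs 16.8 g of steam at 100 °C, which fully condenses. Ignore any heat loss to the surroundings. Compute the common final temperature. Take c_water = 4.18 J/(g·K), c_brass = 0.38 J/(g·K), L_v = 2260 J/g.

T_f ≈ 35.2 °C

Taking heat into each body as positive, Σ m c ΔT = 0:
latent heat released on condensation: 16.8×2260 = 37968; condensate cools 100→T: 16.8×4.18×(T − 100) = 70.22(T − 100); water warms: 1350×4.18×(T − 27.7) = 5643(T − 27.7); cup: 29.18(T − 27.7)
5742.4 T = 37968 + 7022.4 + 157119 = 202110
T ≈ 35.20 °C, under the boiling point, so the assumption holds.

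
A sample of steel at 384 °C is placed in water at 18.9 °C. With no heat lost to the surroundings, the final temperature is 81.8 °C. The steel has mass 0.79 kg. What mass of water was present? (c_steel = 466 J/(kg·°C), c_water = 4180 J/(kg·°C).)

Heat lost by the steel = heat gained by the water:
0.79×466×(384 − 81.8) = m×4180×(81.8 − 18.9)
262922 m = 111252  ⇒  m ≈ 0.4231 kg

m ≈ 0.423 kg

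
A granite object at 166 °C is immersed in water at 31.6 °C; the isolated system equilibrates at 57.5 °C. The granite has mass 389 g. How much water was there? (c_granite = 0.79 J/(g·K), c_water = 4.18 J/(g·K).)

|Q_granite| = |Q_water|:
389·0.79·(166 − 57.5) = m·4.18·(57.5 − 31.6)
108.26 m = 33343  ⇒  m ≈ 308 g

m ≈ 308 g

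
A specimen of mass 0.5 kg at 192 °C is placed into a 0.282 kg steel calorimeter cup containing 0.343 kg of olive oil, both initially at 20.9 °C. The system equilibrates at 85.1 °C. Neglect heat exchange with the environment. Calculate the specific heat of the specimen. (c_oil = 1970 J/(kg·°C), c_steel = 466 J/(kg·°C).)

c ≈ 969 J/(kg·°C)

Conservation of energy gives ΣQ = 0:
0.5·c·(85.1 − 192) + 0.343·1970·(85.1 − 20.9) + 0.282·466·(85.1 − 20.9) = 0
-53.45 c = -51817
c = -51817/-53.45 ≈ 969.5 J/(kg·°C)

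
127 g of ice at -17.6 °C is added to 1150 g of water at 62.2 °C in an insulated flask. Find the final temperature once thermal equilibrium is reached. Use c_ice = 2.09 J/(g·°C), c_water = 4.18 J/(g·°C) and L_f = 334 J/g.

T_f ≈ 47.2 °C

Let T be the final temperature. ΣQ_i = 0:
ice -17.6→0 °C: 127×2.09×17.6 = 4671.6; fusion: m_ice L_f = 127×334 = 42418; meltwater 0→T: 127×4.18×T = 530.86 T; water cools: 1150×4.18×(T − 62.2) = 4807(T − 62.2)
5337.9 T = 298995 − 47090 = 251906
T ≈ 47.19 °C (positive, so assuming full melt was valid).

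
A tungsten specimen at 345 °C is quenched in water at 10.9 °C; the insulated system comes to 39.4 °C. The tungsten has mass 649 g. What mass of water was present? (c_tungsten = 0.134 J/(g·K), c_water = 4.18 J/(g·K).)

|Q_tungsten| = |Q_water|:
649·0.134·(345 − 39.4) = m·4.18·(39.4 − 10.9)
119.13 m = 26577  ⇒  m ≈ 223.1 g

m ≈ 223 g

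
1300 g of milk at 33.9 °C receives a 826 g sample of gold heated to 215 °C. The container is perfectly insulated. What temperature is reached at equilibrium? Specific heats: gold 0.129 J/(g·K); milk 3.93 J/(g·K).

T_f ≈ 37.6 °C

Conservation of energy gives ΣQ = 0:
826·0.129·(T − 215) + 1300·3.93·(T − 33.9) = 0
106.55(T − 215) + 5109(T − 33.9) = 0
5215.6 T = 196104
T = 196104 / 5215.6 = 37.6 °C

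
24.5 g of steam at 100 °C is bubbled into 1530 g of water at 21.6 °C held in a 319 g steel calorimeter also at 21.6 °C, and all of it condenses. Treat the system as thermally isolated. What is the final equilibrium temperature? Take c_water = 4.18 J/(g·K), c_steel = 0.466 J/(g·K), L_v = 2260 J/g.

T_f ≈ 31.1 °C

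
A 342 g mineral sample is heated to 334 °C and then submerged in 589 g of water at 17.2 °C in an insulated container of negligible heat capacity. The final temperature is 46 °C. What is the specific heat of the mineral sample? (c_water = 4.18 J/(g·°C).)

m_s c (T_s − T_f) = m_water c_water (T_f − T_0):
342·c·(334 − 46) = 589·4.18·(46 − 17.2)
98496 c = 70906  ⇒  c ≈ 0.7199 J/(g·°C)

c ≈ 0.72 J/(g·°C)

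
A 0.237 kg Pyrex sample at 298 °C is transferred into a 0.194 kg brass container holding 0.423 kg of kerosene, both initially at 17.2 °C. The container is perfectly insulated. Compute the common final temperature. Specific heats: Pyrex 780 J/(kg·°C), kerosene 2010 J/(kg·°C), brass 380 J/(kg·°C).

T_f ≈ 64.0 °C

Net heat exchanged in the isolated system is zero:
0.237*780*(T − 298) + 0.423*2010*(T − 17.2) + 0.194*380*(T − 17.2) = 0
184.86(T − 298) + 850.23(T − 17.2) + 73.72(T − 17.2) = 0
1108.8 T = 70980
T = 70980/1108.8 ≈ 64.01 °C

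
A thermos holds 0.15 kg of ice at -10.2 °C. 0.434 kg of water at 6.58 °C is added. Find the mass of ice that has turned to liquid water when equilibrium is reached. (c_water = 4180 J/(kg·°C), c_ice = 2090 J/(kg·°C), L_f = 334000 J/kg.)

Cooling the water to 0 °C releases 0.434×4180×6.58 = 11937 J.
Of that, 0.15×2090×10.2 = 3197.7 J goes to bring the ice to 0 °C, leaving 8739.2 J.
To melt every bit of ice: 0.15×334000 = 50100 J.
That's not enough to melt it all — equilibrium is at 0 °C with ice remaining.
m_melt = 8739.2 / L_f = 0.02617 kg.

m_melted ≈ 0.0262 kg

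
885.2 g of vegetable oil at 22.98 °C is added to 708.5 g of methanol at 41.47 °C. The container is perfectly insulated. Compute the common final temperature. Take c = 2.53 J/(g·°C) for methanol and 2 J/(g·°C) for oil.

T_f ≈ 32.3 °C

Taking heat into each body as positive, Σ m c ΔT = 0:
708.5*2.53*(T − 41.47) + 885.2*2*(T − 22.98) = 0
1792.5(T − 41.47) + 1770.4(T − 22.98) = 0
(1792.5 + 1770.4) T = 1792.5*41.47 + 1770.4*22.98
T = 115019/3562.9 ≈ 32.28 °C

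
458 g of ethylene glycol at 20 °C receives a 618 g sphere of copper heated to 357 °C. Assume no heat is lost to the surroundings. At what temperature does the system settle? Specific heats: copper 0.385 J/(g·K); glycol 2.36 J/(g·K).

T_f ≈ 80.8 °C

Heat lost by the copper equals heat gained by the glycol:
618*0.385*(357 − T) = 458*2.36*(T − 20)
237.93(357 − T) = 1080.9(T − 20)
1318.8 T = 106559  ⇒  T ≈ 80.80 °C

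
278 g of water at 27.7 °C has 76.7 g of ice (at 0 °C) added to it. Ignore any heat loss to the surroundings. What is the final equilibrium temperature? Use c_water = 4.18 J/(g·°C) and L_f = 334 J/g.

Net heat exchanged in the isolated system is zero:
fusion: m_ice L_f = 76.7×334 = 25618; warm the meltwater: 320.61 T; water: 1162(T − 27.7)
1482.6 T = 32189 − 25618 = 6570.7
T ≈ 4.43 °C (positive, so assuming full melt was valid).

T_f ≈ 4.4 °C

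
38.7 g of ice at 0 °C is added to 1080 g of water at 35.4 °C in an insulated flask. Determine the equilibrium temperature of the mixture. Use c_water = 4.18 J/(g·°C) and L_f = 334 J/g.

Energy balance with sensible and latent terms:
fusion: m_ice L_f = 38.7·334 = 12926
  warm the meltwater: 161.77 T
  water: 4514.4(T − 35.4)
4676.2 T = 159810 − 12926 = 146884
T ≈ 31.41 °C. Since T > 0 °C, the all-ice-melts assumption holds.

T_f ≈ 31.4 °C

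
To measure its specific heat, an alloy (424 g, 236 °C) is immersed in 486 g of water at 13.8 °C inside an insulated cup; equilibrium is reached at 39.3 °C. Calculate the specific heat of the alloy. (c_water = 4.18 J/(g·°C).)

Energy conservation, ΣQ = 0:
424×c×(39.3 − 236) + 486×4.18×(39.3 − 13.8) = 0
-83401 c = -51803
c = -51803/-83401 ≈ 0.6211 J/(g·°C)

c ≈ 0.621 J/(g·°C)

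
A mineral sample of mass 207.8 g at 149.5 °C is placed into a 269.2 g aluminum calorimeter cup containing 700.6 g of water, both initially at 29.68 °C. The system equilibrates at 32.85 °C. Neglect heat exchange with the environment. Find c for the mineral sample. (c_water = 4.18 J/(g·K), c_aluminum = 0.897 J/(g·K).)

c ≈ 0.415 J/(g·K)

Conservation of energy gives ΣQ = 0:
207.8·c·(32.85 − 149.5) + 700.6·4.18·(32.85 − 29.68) + 269.2·0.897·(32.85 − 29.68) = 0
-24240 c = -10049
c = -10049/-24240 ≈ 0.4146 J/(g·K)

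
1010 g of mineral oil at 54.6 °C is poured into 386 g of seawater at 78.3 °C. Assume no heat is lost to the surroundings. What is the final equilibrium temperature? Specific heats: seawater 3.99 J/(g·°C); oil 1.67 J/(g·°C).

T_f = Σ m_i c_i T_i / Σ m_i c_i:
T_f = (1540.1·78.3 + 1686.7·54.6) / (1540.1 + 1686.7)
    = 212687 / 3226.8 ≈ 65.91 °C

T_f ≈ 65.9 °C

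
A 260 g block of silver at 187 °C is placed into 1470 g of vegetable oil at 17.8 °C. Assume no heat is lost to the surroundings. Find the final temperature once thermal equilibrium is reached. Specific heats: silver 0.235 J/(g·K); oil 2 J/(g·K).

T_f ≈ 21.2 °C

Let T be the final temperature. ΣQ_i = 0:
260×0.235×(T − 187) + 1470×2×(T − 17.8) = 0
61.1(T − 187) + 2940(T − 17.8) = 0
3001.1 T = 63758
T = 63758/3001.1 ≈ 21.24 °C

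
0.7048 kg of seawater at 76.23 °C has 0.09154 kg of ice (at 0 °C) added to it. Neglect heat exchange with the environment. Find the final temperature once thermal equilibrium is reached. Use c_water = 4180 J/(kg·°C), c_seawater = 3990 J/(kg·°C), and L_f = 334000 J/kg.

Let T be the final temperature. ΣQ_i = 0:
latent heat to melt: 0.09154·334000 = 30574
  warm the meltwater: 382.64 T
  seawater: 2812.2(T − 76.23)
3194.8 T = 214370 − 30574 = 183796
T ≈ 57.53 °C — above 0 °C, consistent with complete melting.

T_f ≈ 57.5 °C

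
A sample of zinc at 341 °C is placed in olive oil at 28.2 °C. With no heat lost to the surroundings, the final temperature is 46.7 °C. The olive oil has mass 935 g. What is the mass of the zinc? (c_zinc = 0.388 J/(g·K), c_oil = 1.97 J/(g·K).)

|Q_zinc| = |Q_oil|:
m×0.388×(341 − 46.7) = 935×1.97×(46.7 − 28.2)
114.19 m = 34076  ⇒  m ≈ 298.4 g

m ≈ 298 g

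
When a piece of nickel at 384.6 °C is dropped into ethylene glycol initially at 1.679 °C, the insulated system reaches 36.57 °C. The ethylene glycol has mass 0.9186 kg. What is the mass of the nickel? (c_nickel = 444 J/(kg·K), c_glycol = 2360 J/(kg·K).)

m ≈ 0.489 kg

|Q_nickel| = |Q_glycol|:
m·444·(384.6 − 36.57) = 0.9186·2360·(36.57 − 1.679)
154525 m = 75640  ⇒  m ≈ 0.4895 kg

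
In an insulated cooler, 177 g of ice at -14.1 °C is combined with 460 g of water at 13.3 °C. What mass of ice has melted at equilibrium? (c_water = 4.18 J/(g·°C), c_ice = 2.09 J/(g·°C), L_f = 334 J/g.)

m_melted ≈ 60.9 g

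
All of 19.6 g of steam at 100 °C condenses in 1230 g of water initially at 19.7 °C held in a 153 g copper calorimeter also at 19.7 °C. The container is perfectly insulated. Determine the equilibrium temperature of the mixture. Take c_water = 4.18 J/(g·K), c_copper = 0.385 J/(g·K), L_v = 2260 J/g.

T_f ≈ 29.3 °C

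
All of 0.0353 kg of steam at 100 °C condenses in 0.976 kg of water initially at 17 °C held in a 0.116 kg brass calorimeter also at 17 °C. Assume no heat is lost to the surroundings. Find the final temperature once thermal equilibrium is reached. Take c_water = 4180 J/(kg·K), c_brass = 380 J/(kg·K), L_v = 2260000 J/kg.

T_f ≈ 38.5 °C

Energy balance with sensible and latent terms:
latent heat released on condensation: 0.0353·2260000 = 79778; condensate cools 100→T: 0.0353·4180·(T − 100) = 147.55(T − 100); original water: 4079.7(T − 17); brass cup: 0.116·380·(T − 17) = 44.08(T − 17)
4271.3 T = 79778 + 14755 + 70104 = 164637
T ≈ 38.54 °C (< 100 °C, so full condensation is consistent).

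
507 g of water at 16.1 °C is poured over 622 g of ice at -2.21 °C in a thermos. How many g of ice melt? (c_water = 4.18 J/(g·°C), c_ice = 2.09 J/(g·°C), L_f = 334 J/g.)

m_melted ≈ 93.6 g

Cooling the water to 0 °C releases 507·4.18·16.1 = 34120 J.
Of that, 622·2.09·2.21 = 2873 J goes to bring the ice to 0 °C, leaving 31247 J.
Melting all 622 g of ice would need 622·334 = 207748 J.
Since 31247 < 207748 J, not all the ice melts; equilibrium is at 0 °C.
m_melt = 31247 / L_f = 93.55 g.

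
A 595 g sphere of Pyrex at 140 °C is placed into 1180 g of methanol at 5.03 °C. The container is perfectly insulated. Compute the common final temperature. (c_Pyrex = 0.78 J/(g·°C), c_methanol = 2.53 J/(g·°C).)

Let T be the final temperature. ΣQ_i = 0:
595*0.78*(T − 140) + 1180*2.53*(T − 5.03) = 0
3449.5 T = 79991
T = 79991 / 3449.5 = 23.2 °C

T_f ≈ 23.2 °C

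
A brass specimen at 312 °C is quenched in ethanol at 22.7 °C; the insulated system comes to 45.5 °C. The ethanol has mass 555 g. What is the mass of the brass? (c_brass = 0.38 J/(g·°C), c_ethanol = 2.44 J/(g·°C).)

m ≈ 305 g

Taking heat into each body as positive, Σ m c ΔT = 0:
m·0.38·(45.5 − 312) + 555·2.44·(45.5 − 22.7) = 0
-101.27 m = -30876
m = -30876/-101.27 ≈ 304.9 g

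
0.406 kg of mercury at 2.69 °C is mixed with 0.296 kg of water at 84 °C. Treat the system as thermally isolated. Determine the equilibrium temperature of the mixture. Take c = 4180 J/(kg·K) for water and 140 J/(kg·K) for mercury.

Let T be the final temperature. ΣQ_i = 0:
0.296×4180×(T − 84) + 0.406×140×(T − 2.69) = 0
1237.3(T − 84) + 56.84(T − 2.69) = 0
1294.1 T = 104084
T ≈ 80.43 °C

T_f ≈ 80.4 °C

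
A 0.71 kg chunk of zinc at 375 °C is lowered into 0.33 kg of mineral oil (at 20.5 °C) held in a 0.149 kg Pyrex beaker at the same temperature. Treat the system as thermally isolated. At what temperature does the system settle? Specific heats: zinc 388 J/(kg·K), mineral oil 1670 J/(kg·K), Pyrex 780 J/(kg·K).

T_f ≈ 124.1 °C

T_f = Σ m_i c_i T_i / Σ m_i c_i:
T_f = (275.48*375 + 551.1*20.5 + 116.22*20.5) / (275.48 + 551.1 + 116.22)
    = 116985 / 942.8 ≈ 124.08 °C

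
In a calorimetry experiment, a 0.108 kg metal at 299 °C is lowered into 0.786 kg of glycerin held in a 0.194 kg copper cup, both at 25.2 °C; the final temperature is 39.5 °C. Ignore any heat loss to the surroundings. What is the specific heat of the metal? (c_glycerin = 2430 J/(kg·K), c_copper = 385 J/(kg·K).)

c ≈ 1010 J/(kg·K)

Let T be the final temperature. ΣQ_i = 0:
0.108·c·(39.5 − 299) + 0.786·2430·(39.5 − 25.2) + 0.194·385·(39.5 − 25.2) = 0
-28.03 c = -28381
c = -28381/-28.03 ≈ 1013 J/(kg·K)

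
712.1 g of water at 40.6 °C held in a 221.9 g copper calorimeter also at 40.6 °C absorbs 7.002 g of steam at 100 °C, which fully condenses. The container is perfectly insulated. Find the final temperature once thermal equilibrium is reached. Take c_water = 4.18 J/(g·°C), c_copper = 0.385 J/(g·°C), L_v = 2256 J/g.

T_f ≈ 46.3 °C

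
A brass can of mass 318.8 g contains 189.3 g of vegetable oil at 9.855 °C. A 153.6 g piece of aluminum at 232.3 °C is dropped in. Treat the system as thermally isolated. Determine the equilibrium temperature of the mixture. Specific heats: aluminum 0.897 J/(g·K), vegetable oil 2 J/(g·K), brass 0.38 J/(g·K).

T_f ≈ 57.9 °C

Energy conservation, ΣQ = 0:
153.6*0.897*(T − 232.3) + 189.3*2*(T − 9.855) + 318.8*0.38*(T − 9.855) = 0
137.78(T − 232.3) + 378.6(T − 9.855) + 121.14(T − 9.855) = 0
(137.78 + 378.6 + 121.14) T = 137.78*232.3 + 378.6*9.855 + 121.14*9.855
T = 36931/637.52 ≈ 57.93 °C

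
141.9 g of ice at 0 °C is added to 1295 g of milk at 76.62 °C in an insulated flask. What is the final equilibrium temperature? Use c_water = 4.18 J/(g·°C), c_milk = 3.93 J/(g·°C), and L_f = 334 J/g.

T_f ≈ 60.3 °C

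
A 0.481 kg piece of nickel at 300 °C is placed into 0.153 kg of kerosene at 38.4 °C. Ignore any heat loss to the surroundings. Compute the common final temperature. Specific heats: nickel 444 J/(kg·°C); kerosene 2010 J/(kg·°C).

T_f is the heat-capacity-weighted average of the initial temperatures:
T_f = (213.56*300 + 307.53*38.4) / (213.56 + 307.53)
    = 75878 / 521.09 ≈ 145.61 °C

T_f ≈ 145.6 °C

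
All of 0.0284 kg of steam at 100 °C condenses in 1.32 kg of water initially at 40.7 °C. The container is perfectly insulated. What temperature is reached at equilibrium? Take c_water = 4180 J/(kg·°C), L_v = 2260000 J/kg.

T_f ≈ 53.3 °C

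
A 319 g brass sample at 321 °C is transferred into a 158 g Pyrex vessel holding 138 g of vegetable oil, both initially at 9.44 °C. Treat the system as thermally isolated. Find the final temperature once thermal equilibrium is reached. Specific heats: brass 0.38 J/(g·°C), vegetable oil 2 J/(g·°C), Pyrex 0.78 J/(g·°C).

T_f ≈ 82.0 °C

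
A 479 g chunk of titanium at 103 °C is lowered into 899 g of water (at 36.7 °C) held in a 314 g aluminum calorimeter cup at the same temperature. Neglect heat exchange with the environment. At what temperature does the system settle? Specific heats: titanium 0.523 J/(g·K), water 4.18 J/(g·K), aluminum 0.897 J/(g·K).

T_f ≈ 40.6 °C

With ΣQ=0 the equilibrium temperature is the m·c-weighted mean:
T_f = (250.52×103 + 3757.8×36.7 + 281.66×36.7) / (250.52 + 3757.8 + 281.66)
    = 174052 / 4290 ≈ 40.57 °C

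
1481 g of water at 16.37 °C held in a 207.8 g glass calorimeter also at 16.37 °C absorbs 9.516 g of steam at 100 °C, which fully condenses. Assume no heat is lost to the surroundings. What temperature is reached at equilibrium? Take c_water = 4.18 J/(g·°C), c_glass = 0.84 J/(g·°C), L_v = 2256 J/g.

Heat gained plus heat lost sum to zero:
latent heat released on condensation: 9.516×2256 = 21468; condensate cools 100→T: 9.516×4.18×(T − 100) = 39.78(T − 100); original water: 6190.6(T − 16.37); cup: 174.55(T − 16.37)
6404.9 T = 21468 + 3977.7 + 104197 = 129643
T ≈ 20.24 °C (< 100 °C, so full condensation is consistent).

T_f ≈ 20.2 °C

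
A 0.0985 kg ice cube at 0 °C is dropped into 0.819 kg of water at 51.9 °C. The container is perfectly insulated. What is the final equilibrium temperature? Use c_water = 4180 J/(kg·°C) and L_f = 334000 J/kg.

T_f ≈ 37.7 °C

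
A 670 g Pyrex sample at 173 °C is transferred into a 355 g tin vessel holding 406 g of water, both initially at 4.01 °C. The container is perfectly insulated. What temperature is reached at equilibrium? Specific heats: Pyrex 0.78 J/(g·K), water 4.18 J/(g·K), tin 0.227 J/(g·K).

T_f ≈ 42.4 °C

Taking heat into each body as positive, Σ m c ΔT = 0:
670×0.78×(T − 173) + 406×4.18×(T − 4.01) + 355×0.227×(T − 4.01) = 0
2300.3 T = 97538
T = 97538/2300.3 ≈ 42.40 °C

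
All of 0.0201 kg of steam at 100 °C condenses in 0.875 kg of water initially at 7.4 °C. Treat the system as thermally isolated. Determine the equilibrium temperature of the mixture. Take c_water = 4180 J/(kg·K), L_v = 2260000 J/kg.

Energy balance with sensible and latent terms:
latent heat released on condensation: 0.0201×2260000 = 45426
  condensed water 100 °C→T: 84.02(T − 100)
  water warms: 0.875×4180×(T − 7.4) = 3657.5(T − 7.4)
3741.5 T = 45426 + 8401.8 + 27066 = 80893
T ≈ 21.62 °C — below 100 °C, confirming all the steam condensed.

T_f ≈ 21.6 °C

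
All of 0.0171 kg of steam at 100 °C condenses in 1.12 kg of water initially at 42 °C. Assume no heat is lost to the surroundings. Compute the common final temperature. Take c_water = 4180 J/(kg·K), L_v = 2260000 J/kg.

T_f ≈ 51.0 °C

Sum of m c ΔT and latent-heat terms is zero:
steam→water at 100 °C releases m L_v = 0.0171×2260000 = 38646; condensate cools 100→T: 0.0171×4180×(T − 100) = 71.48(T − 100); water warms: 1.12×4180×(T − 42) = 4681.6(T − 42)
4753.1 T = 38646 + 7147.8 + 196627 = 242421
T ≈ 51.00 °C (< 100 °C, so full condensation is consistent).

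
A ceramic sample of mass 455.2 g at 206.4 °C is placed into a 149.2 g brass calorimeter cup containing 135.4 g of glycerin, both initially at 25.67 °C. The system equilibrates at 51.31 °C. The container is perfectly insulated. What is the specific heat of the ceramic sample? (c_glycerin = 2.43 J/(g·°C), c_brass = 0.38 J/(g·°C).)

c ≈ 0.14 J/(g·°C)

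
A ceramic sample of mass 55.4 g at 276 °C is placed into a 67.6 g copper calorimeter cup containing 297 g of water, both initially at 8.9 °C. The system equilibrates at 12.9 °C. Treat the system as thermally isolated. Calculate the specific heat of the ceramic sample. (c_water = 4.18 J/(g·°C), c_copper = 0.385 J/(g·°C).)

Let T be the final temperature. ΣQ_i = 0:
55.4·c·(12.9 − 276) + 297·4.18·(12.9 − 8.9) + 67.6·0.385·(12.9 − 8.9) = 0
-14576 c = -5069.9
c = -5069.9/-14576 ≈ 0.3478 J/(g·°C)

c ≈ 0.348 J/(g·°C)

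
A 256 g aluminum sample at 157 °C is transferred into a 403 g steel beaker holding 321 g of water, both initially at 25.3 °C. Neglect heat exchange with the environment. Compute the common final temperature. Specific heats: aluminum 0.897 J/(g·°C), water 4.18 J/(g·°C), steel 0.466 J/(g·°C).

T_f ≈ 42.5 °C

Taking heat into each body as positive, Σ m c ΔT = 0:
256×0.897×(T − 157) + 321×4.18×(T − 25.3) + 403×0.466×(T − 25.3) = 0
1759.2 T = 74751
T ≈ 42.49 °C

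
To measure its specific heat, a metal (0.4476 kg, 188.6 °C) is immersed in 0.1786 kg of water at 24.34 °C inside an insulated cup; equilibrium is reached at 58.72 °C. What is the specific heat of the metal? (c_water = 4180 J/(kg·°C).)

c ≈ 442 J/(kg·°C)

m_s c (T_s − T_f) = m_water c_water (T_f − T_0):
0.4476·c·(188.6 − 58.72) = 0.1786·4180·(58.72 − 24.34)
58.13 c = 25666  ⇒  c ≈ 441.5 J/(kg·°C)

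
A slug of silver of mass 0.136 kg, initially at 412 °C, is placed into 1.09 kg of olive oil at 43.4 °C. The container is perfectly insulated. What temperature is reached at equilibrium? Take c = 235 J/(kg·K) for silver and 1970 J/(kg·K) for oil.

Heat lost by the silver equals heat gained by the oil:
0.136*235*(412 − T) = 1.09*1970*(T − 43.4)
31.96(412 − T) = 2147.3(T − 43.4)
2179.3 T = 106360  ⇒  T ≈ 48.81 °C

T_f ≈ 48.8 °C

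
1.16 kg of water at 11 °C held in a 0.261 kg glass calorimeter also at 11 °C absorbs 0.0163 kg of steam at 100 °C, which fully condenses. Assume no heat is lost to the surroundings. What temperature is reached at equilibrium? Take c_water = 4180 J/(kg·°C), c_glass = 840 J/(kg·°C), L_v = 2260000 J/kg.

T_f ≈ 19.4 °C

Setting the total heat transfer to zero:
condense steam: −0.0163×2260000 = −36838; condensed water 100 °C→T: 68.13(T − 100); original water: 4848.8(T − 11); cup: 219.24(T − 11)
5136.2 T = 36838 + 6813.4 + 55748 = 99400
T ≈ 19.35 °C (< 100 °C, so full condensation is consistent).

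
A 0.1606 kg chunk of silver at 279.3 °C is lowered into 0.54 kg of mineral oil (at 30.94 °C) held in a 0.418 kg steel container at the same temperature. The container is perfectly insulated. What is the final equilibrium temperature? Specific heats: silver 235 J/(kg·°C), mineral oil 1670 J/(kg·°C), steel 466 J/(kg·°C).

T_f ≈ 39.2 °C

With ΣQ=0 the equilibrium temperature is the m·c-weighted mean:
T_f = (37.74×279.3 + 901.8×30.94 + 194.79×30.94) / (37.74 + 901.8 + 194.79)
    = 44469 / 1134.3 ≈ 39.20 °C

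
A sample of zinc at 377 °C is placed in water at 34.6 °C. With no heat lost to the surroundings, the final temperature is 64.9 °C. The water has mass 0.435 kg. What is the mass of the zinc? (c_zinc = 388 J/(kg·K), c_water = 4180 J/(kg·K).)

|Q_zinc| = |Q_water|:
m·388·(377 − 64.9) = 0.435·4180·(64.9 − 34.6)
121095 m = 55094  ⇒  m ≈ 0.455 kg

m ≈ 0.455 kg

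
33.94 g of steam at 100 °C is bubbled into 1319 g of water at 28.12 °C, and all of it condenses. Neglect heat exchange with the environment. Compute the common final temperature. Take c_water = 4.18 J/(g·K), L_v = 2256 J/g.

Sum of m c ΔT and latent-heat terms is zero:
steam→water at 100 °C releases m L_v = 33.94×2256 = 76569; condensed water 100 °C→T: 141.87(T − 100); water warms: 1319×4.18×(T − 28.12) = 5513.4(T − 28.12)
5655.3 T = 76569 + 14187 + 155037 = 245793
T ≈ 43.46 °C (< 100 °C, so full condensation is consistent).

T_f ≈ 43.5 °C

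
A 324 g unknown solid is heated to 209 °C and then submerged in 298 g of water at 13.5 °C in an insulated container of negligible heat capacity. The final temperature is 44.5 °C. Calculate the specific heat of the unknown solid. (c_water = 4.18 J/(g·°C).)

Taking heat into each body as positive, Σ m c ΔT = 0:
324×c×(44.5 − 209) + 298×4.18×(44.5 − 13.5) = 0
-53298 c = -38615
c = -38615/-53298 ≈ 0.7245 J/(g·°C)

c ≈ 0.725 J/(g·°C)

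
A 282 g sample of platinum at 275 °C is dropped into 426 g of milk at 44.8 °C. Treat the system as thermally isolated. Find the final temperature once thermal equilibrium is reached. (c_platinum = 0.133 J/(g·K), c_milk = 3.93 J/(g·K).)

Taking heat into each body as positive, Σ m c ΔT = 0:
282*0.133*(T − 275) + 426*3.93*(T − 44.8) = 0
(37.51 + 1674.2) T = 37.51*275 + 1674.2*44.8
T ≈ 49.84 °C

T_f ≈ 49.8 °C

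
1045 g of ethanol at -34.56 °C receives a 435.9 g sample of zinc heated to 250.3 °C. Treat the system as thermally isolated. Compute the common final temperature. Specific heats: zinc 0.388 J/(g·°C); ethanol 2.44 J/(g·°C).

T_f = Σ m_i c_i T_i / Σ m_i c_i:
T_f = (169.13*250.3 + 2549.8*(-34.56)) / (169.13 + 2549.8)
    = -45788 / 2718.9 ≈ -16.84 °C

T_f ≈ -16.8 °C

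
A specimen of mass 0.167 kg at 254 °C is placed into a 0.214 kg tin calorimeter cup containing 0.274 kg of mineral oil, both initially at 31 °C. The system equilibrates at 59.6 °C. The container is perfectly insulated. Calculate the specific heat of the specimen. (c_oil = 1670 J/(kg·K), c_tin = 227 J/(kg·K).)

Conservation of energy gives ΣQ = 0:
0.167×c×(59.6 − 254) + 0.274×1670×(59.6 − 31) + 0.214×227×(59.6 − 31) = 0
-32.46 c = -14476
c = -14476/-32.46 ≈ 445.9 J/(kg·K)

c ≈ 446 J/(kg·K)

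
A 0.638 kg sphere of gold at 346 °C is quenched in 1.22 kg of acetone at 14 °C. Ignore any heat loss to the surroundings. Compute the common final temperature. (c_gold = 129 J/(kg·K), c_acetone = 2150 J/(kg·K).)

Heat lost by the gold equals heat gained by the acetone:
0.638*129*(346 − T) = 1.22*2150*(T − 14)
82.3(346 − T) = 2623(T − 14)
2705.3 T = 65198  ⇒  T ≈ 24.10 °C

T_f ≈ 24.1 °C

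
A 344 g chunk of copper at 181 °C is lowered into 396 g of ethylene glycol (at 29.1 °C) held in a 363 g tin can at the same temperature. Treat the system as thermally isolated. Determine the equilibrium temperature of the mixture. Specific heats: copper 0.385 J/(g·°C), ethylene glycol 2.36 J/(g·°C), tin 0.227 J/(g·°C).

T_f = Σ m_i c_i T_i / Σ m_i c_i:
T_f = (132.44·181 + 934.56·29.1 + 82.4·29.1) / (132.44 + 934.56 + 82.4)
    = 53565 / 1149.4 ≈ 46.60 °C

T_f ≈ 46.6 °C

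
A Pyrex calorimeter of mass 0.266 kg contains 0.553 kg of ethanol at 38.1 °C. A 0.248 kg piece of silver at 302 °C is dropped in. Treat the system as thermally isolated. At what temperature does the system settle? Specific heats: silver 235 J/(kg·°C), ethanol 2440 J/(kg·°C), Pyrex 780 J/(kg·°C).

Let T be the final temperature. ΣQ_i = 0:
0.248×235×(T − 302) + 0.553×2440×(T − 38.1) + 0.266×780×(T − 38.1) = 0
1615.1 T = 76915
T = 76915/1615.1 ≈ 47.62 °C

T_f ≈ 47.6 °C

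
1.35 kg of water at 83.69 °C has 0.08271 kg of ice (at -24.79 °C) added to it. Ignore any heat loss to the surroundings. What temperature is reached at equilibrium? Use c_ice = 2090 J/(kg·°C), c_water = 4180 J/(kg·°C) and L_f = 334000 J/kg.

T_f ≈ 73.5 °C

Let T be the final temperature. ΣQ_i = 0:
ice -24.79→0 °C: 0.08271·2090·24.79 = 4285.3; latent heat to melt: 0.08271·334000 = 27625; meltwater 0→T: 0.08271·4180·T = 345.73 T; water: 5643(T − 83.69)
5988.7 T = 472263 − 31910 = 440352
T ≈ 73.53 °C — above 0 °C, consistent with complete melting.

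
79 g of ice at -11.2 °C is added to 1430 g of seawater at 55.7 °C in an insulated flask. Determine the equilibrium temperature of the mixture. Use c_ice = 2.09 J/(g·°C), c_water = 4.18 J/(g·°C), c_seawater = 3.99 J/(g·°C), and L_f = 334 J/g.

T_f ≈ 48.0 °C

Heat gained plus heat lost sum to zero:
warm ice to 0 °C: 79×2.09×(0 − (-11.2)) = 1849.2
  latent heat to melt: 79×334 = 26386
  meltwater 0→T: 79×4.18×T = 330.22 T
  seawater cools: 1430×3.99×(T − 55.7) = 5705.7(T − 55.7)
6035.9 T = 317807 − 28235 = 289572
T ≈ 47.97 °C — above 0 °C, consistent with complete melting.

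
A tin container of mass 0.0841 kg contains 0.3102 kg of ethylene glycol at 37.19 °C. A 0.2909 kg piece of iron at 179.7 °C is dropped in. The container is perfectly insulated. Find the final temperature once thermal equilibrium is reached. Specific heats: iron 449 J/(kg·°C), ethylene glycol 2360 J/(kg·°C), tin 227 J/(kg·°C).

T_f ≈ 58.3 °C

Taking heat into each body as positive, Σ m c ΔT = 0:
0.2909·449·(T − 179.7) + 0.3102·2360·(T − 37.19) + 0.0841·227·(T − 37.19) = 0
130.61(T − 179.7) + 732.07(T − 37.19) + 19.09(T − 37.19) = 0
881.78 T = 51407
T = 51407 / 881.78 = 58.3 °C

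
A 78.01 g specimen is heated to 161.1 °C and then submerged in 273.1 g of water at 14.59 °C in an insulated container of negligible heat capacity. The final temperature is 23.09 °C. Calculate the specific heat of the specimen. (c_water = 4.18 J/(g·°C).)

c ≈ 0.901 J/(g·°C)

Heat lost by the specimen = heat gained by the water:
78.01·c·(161.1 − 23.09) = 273.1·4.18·(23.09 − 14.59)
10766 c = 9703.2  ⇒  c ≈ 0.9013 J/(g·°C)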